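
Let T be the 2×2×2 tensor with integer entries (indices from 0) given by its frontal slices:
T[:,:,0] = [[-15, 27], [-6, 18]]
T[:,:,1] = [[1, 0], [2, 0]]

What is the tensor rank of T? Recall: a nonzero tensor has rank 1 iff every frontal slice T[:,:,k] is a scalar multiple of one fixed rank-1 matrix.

Lower bound: in the mode-2 unfolding of T (rows indexed by j, columns by (i,k)) the 2×2 minor on rows j ∈ {0, 1}, columns (i,k) ∈ {(0,0), (0,1)} is det [[-15, 1], [27, 0]] = -27 ≠ 0, so that unfolding has rank ≥ 2 and hence rank(T) ≥ 2 (CP rank is at least every unfolding rank, though it can be larger).
Upper bound: with S_k = T[:,:,k], the two rank-1 terms a₁b₁ᵀ, a₂b₂ᵀ are the rank-1 members of the pencil x·S₀ + y·S₁.
det(x·S₀ + y·S₁) is −108·x² − 36·xy = (-36)·(3·x + y)(x), vanishing at (x:y) = (1:-3) and (0:1).
M₁ = S₀ − 3·S₁ = [[-18, 27], [-12, 18]] = (-3)·[3, 2][2, -3]ᵀ and M₂ = S₁ = [[1, 0], [2, 0]] = [1, 2][1, 0]ᵀ, so take a₁ = [3, 2], b₁ = [2, -3], a₂ = [1, 2], b₂ = [1, 0].
Each slice is an integer combination of E₁ = a₁b₁ᵀ and E₂ = a₂b₂ᵀ: S₀ = −3·E₁ + 3·E₂, S₁ = E₂; reading off coefficients, c₁ = [-3, 0] and c₂ = [3, 1].
Hence T = [3, 2] ⊗ [2, -3] ⊗ [-3, 0] + [1, 2] ⊗ [1, 0] ⊗ [3, 1], so rank(T) ≤ 2.
These bounds meet, so rank(T) = 2.

2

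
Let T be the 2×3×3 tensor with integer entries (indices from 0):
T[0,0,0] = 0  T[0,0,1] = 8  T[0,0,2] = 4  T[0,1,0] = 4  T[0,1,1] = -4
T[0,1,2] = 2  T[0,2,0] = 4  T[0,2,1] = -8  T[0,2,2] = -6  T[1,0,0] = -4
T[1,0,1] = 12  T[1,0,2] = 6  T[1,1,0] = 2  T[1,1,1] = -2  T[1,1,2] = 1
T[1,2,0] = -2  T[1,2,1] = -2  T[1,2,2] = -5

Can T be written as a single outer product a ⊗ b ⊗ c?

No

The mode-3 unfolding of T (rows indexed by k, columns by (i,j) = (0,0), (0,1), (0,2), (1,0), (1,1), (1,2)) is [[0, 4, 4, -4, 2, -2], [8, -4, -8, 12, -2, -2], [4, 2, -6, 6, 1, -5]].
There the 3×3 minor on rows k ∈ {0, 1, 2}, columns (i,j) ∈ {(0,0), (0,1), (0,2)} is det [[0, 4, 4], [8, -4, -8], [4, 2, -6]] = 192 ≠ 0, so this unfolding has rank ≥ 3; CP rank is at least every unfolding rank, so rank(T) ≥ 3.
In particular rank(T) ≥ 3 > 1, so T is not rank-1.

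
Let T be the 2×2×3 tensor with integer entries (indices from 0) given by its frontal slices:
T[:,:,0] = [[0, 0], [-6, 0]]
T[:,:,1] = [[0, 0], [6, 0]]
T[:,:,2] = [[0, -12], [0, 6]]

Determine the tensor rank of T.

2

Lower bound: the mode-2 unfolding of T (rows indexed by j, columns by (i,k) = (0,0), (0,1), (0,2), (1,0), (1,1), (1,2)) is [[0, 0, 0, -6, 6, 0], [0, 0, -12, 0, 0, 6]].
There the 2×2 minor on rows j ∈ {0, 1}, columns (i,k) ∈ {(0,2), (1,0)} is det [[0, -6], [-12, 0]] = -72 ≠ 0, so this unfolding has rank ≥ 2; CP rank is at least every unfolding rank, so rank(T) ≥ 2. (Flattening ranks never certify an upper bound on CP rank; for that we must actually write T with 2 rank-1 terms.)
Upper bound — finding two terms. Write S_k = T[:,:,k] for the frontal slices: S₀ = [[0, 0], [-6, 0]], S₁ = [[0, 0], [6, 0]], S₂ = [[0, -12], [0, 6]].
If T = a₁ ⊗ b₁ ⊗ c₁ + a₂ ⊗ b₂ ⊗ c₂ then each S_k = c₁[k]·a₁b₁ᵀ + c₂[k]·a₂b₂ᵀ. S₀ and S₂ are linearly independent, so a₁b₁ᵀ and a₂b₂ᵀ must span the same plane of matrices: they are the rank-1 matrices of the form x·S₀ + y·S₂.
det(x·S₀ + y·S₂) is −72·xy = (-72)·(y)(x), vanishing at (x:y) = (1:0) and (0:1).
M₁ = S₀ = [[0, 0], [-6, 0]] = (-6)·(0, 1)(1, 0)ᵀ and M₂ = S₂ = [[0, -12], [0, 6]] = (-6)·(2, -1)(0, 1)ᵀ, so take a₁ = (0, 1), b₁ = (1, 0), a₂ = (2, -1), b₂ = (0, 1).
Each slice is an integer combination of E₁ = a₁b₁ᵀ and E₂ = a₂b₂ᵀ: S₀ = −6·E₁, S₁ = 6·E₁, S₂ = −6·E₂; reading off coefficients, c₁ = (-6, 6, 0) and c₂ = (0, 0, -6).
Hence T = (0, 1) ⊗ (1, 0) ⊗ (-6, 6, 0) + (2, -1) ⊗ (0, 1) ⊗ (0, 0, -6), so rank(T) ≤ 2.
These bounds meet, so rank(T) = 2.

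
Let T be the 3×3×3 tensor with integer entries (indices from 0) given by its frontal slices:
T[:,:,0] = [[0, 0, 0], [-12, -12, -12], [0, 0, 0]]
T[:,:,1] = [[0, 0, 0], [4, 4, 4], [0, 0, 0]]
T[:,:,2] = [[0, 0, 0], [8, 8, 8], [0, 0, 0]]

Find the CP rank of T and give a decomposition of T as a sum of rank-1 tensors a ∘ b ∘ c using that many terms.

Lower bound: T ≠ 0 (e.g. T[1,0,0] = -12), so rank(T) ≥ 1.
Upper bound: the mode-1 fibre T[:,0,0] = [0, -12, 0] gives a = (0, 1, 0) (primitive direction); the mode-2 fibre T[1,:,0] = [-12, -12, -12] gives b = (1, 1, 1); then c[k] = T[1,0,k] / (a[1]·b[0]) = [-12, 4, 8] / 1 = (-12, 4, 8).
Expanding (0, 1, 0) ∘ (1, 1, 1) ∘ (-12, 4, 8) reproduces all 27 entries of T, so T = (0, 1, 0) ∘ (1, 1, 1) ∘ (-12, 4, 8) and rank(T) ≤ 1.
These bounds meet, so rank(T) = 1.

rank(T) = 1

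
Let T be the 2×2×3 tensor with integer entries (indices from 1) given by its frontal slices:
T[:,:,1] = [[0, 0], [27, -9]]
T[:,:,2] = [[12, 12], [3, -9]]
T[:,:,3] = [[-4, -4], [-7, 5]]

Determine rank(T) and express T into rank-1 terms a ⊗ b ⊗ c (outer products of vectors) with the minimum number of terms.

Lower bound: the mode-2 unfolding of T (rows indexed by j, columns by (i,k) = (1,1), (1,2), (1,3), (2,1), (2,2), (2,3)) is [[0, 12, -4, 27, 3, -7], [0, 12, -4, -9, -9, 5]].
There the 2×2 minor on rows j ∈ {1, 2}, columns (i,k) ∈ {(1,2), (2,1)} is det [[12, 27], [12, -9]] = -432 ≠ 0, so this unfolding has rank ≥ 2; CP rank is at least every unfolding rank, so rank(T) ≥ 2. (Unfolding ranks only ever bound the CP rank from below — rank(T) can be strictly larger than all of them — so the matching upper bound has to come from an explicit 2-term decomposition.)
Upper bound — finding two terms. Write S_k = T[:,:,k] for the frontal slices: S₁ = [[0, 0], [27, -9]], S₂ = [[12, 12], [3, -9]], S₃ = [[-4, -4], [-7, 5]].
If T = a₁ ⊗ b₁ ⊗ c₁ + a₂ ⊗ b₂ ⊗ c₂ then each S_k = c₁[k]·a₁b₁ᵀ + c₂[k]·a₂b₂ᵀ. S₁ and S₂ are linearly independent, so a₁b₁ᵀ and a₂b₂ᵀ must span the same plane of matrices: they are the rank-1 matrices of the form x·S₁ + y·S₂.
det(x·S₁ + y·S₂) is −432·xy − 144·y² = (-144)·(y)(3·x + y), vanishing at (x:y) = (1:0) and (1:-3).
M₁ = S₁ = [[0, 0], [27, -9]] = 9·(0, 1)(3, -1)ᵀ and M₂ = S₁ − 3·S₂ = [[-36, -36], [18, 18]] = (-18)·(2, -1)(1, 1)ᵀ, so take a₁ = (0, 1), b₁ = (3, -1), a₂ = (2, -1), b₂ = (1, 1).
Each slice is an integer combination of E₁ = a₁b₁ᵀ and E₂ = a₂b₂ᵀ: S₁ = 9·E₁, S₂ = 3·E₁ + 6·E₂, S₃ = −3·E₁ − 2·E₂; reading off coefficients, c₁ = (9, 3, -3) and c₂ = (0, 6, -2).
Hence T = (0, 1) ⊗ (3, -1) ⊗ (9, 3, -3) + (2, -1) ⊗ (1, 1) ⊗ (0, 6, -2), so rank(T) ≤ 2.
These bounds meet, so rank(T) = 2.
Check entry T[1,2,2] = 12: (0)·(-1)·(3) + (2)·(1)·(6) = 12.

rank(T) = 2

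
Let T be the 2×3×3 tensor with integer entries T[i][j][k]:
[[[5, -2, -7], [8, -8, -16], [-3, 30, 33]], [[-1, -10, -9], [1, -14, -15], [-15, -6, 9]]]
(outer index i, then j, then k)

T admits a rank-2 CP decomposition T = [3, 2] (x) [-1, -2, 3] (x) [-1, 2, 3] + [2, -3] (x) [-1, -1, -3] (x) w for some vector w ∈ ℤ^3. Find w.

Subtract the known terms from T to get the rank-1 residual R = [2, -3] (x) [-1, -1, -3] (x) w, so R[i,j,k] = a[i]·b[j]·w[k]. Pick indices with nonzero a[0]·b[0] = (2)·(-1) = -2. Only the fibre through (0,0,·) is needed: R[0,0,:] = T[0,0,:] − Σₗ aₗ[0]bₗ[0]cₗ = [5, -2, -7] − (3)·(-1)·[-1, 2, 3] = [2, 4, 2]. Then w[k] = R[0,0,k] / -2 for each k, giving w = [2, 4, 2] / -2 = [-1, -2, -1].

w = [-1, -2, -1]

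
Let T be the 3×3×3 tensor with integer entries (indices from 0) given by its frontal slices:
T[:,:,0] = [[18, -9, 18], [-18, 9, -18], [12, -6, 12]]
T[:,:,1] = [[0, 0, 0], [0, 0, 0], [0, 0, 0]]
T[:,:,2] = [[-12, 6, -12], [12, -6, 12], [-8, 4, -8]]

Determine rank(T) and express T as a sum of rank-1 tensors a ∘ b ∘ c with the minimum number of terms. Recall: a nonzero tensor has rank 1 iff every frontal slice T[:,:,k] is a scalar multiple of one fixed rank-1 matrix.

rank(T) = 1

Lower bound: T ≠ 0 (e.g. T[0,0,0] = 18), so rank(T) ≥ 1.
Upper bound: if T = a ∘ b ∘ c then every fibre of T is a multiple of the corresponding factor, so read the factors off the fibres through the nonzero entry T[0,0,0] = 18.
The mode-1 fibre T[:,0,0] = [18, -18, 12] gives a = [3, -3, 2] (primitive direction); the mode-2 fibre T[0,:,0] = [18, -9, 18] gives b = [2, -1, 2]; then c[k] = T[0,0,k] / (a[0]·b[0]) = [18, 0, -12] / 6 = [3, 0, -2].
Expanding [3, -3, 2] ∘ [2, -1, 2] ∘ [3, 0, -2] reproduces all 27 entries of T, so T = [3, -3, 2] ∘ [2, -1, 2] ∘ [3, 0, -2] and rank(T) ≤ 1.
These bounds meet, so rank(T) = 1.
Check entry T[2,2,1] = 0: (2)·(2)·(0) = 0.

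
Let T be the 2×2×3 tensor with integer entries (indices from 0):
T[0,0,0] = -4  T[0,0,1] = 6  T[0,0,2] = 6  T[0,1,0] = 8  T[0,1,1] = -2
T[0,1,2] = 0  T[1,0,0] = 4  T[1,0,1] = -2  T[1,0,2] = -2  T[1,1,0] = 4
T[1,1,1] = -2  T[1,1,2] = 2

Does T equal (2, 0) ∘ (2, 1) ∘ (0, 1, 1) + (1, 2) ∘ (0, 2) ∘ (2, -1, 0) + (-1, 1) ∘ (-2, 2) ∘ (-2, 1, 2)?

No

Reconstruct entry (0,0,2) from the claimed factors: Σₗ aₗ[0]bₗ[0]cₗ[2] = (2)·(2)·(1) + (1)·(0)·(0) + (-1)·(-2)·(2) = 8, but T[0,0,2] = 6. The claim is false.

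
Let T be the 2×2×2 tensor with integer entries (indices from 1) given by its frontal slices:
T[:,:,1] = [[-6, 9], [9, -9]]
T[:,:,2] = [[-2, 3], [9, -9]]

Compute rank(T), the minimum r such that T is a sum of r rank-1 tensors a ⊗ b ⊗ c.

2

Lower bound: the mode-2 unfolding of T (rows indexed by j, columns by (i,k) = (1,1), (1,2), (2,1), (2,2)) is [[-6, -2, 9, 9], [9, 3, -9, -9]].
There the 2×2 minor on rows j ∈ {1, 2}, columns (i,k) ∈ {(1,1), (2,1)} is det [[-6, 9], [9, -9]] = -27 ≠ 0, so this unfolding has rank ≥ 2; CP rank is at least every unfolding rank, so rank(T) ≥ 2. (Flattening ranks never certify an upper bound on CP rank; for that we must actually write T with 2 rank-1 terms.)
Upper bound — finding two terms. Write S_k = T[:,:,k] for the frontal slices: S₁ = [[-6, 9], [9, -9]], S₂ = [[-2, 3], [9, -9]].
If T = a₁ ⊗ b₁ ⊗ c₁ + a₂ ⊗ b₂ ⊗ c₂ then each S_k = c₁[k]·a₁b₁ᵀ + c₂[k]·a₂b₂ᵀ. S₁ and S₂ are linearly independent, so a₁b₁ᵀ and a₂b₂ᵀ must span the same plane of matrices: they are the rank-1 matrices of the form x·S₁ + y·S₂.
det(x·S₁ + y·S₂) is −27·x² − 36·xy − 9·y² = (-9)·(x + y)(3·x + y), vanishing at (x:y) = (1:-1) and (1:-3).
M₁ = S₁ − S₂ = [[-4, 6], [0, 0]] = (-2)·[1, 0][2, -3]ᵀ and M₂ = S₁ − 3·S₂ = [[0, 0], [-18, 18]] = (-18)·[0, 1][1, -1]ᵀ, so take a₁ = [1, 0], b₁ = [2, -3], a₂ = [0, 1], b₂ = [1, -1].
Each slice is an integer combination of E₁ = a₁b₁ᵀ and E₂ = a₂b₂ᵀ: S₁ = −3·E₁ + 9·E₂, S₂ = −E₁ + 9·E₂; reading off coefficients, c₁ = [-3, -1] and c₂ = [9, 9].
Hence T = [1, 0] ⊗ [2, -3] ⊗ [-3, -1] + [0, 1] ⊗ [1, -1] ⊗ [9, 9], so rank(T) ≤ 2.
These bounds meet, so rank(T) = 2.
Check entry T[2,2,2] = -9: (0)·(-3)·(-1) + (1)·(-1)·(9) = -9.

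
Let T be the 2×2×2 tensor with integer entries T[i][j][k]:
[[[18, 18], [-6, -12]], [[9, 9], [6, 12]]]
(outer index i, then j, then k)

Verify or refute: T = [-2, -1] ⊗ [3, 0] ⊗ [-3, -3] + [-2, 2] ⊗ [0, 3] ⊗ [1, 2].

Reconstruct entrywise from the claimed factors. For example, T[0,1,0] = -6 and Σₗ aₗ[0]bₗ[1]cₗ[0] = (-2)·(0)·(-3) + (-2)·(3)·(1) = -6; checking all 8 entries, every one matches. The claim holds.

Yes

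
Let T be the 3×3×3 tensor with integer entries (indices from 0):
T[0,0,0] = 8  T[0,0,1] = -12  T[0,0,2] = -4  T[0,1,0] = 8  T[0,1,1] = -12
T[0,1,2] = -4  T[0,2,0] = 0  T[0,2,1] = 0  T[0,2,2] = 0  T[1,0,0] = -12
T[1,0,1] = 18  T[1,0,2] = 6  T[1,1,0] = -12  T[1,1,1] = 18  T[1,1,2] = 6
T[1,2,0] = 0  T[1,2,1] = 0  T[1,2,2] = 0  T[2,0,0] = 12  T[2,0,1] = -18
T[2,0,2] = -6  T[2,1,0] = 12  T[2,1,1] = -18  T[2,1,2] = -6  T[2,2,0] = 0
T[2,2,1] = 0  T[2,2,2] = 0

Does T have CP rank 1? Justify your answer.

Yes

If T = a ⊗ b ⊗ c then every fibre of T is a multiple of the corresponding factor, so read the factors off the fibres through the nonzero entry T[0,0,0] = 8.
The mode-1 fibre T[:,0,0] = [8, -12, 12] gives a = [2, -3, 3] (primitive direction); the mode-2 fibre T[0,:,0] = [8, 8, 0] gives b = [1, 1, 0]; then c[k] = T[0,0,k] / (a[0]·b[0]) = [8, -12, -4] / 2 = [4, -6, -2].
Expanding [2, -3, 3] ⊗ [1, 1, 0] ⊗ [4, -6, -2] reproduces all 27 entries of T, so T = [2, -3, 3] ⊗ [1, 1, 0] ⊗ [4, -6, -2] and rank(T) ≤ 1.
Equivalently every frontal slice T[:,:,k] is c[k] times the rank-1 matrix [2, -3, 3] ⊗ [1, 1, 0]. So T has rank 1 (it is nonzero).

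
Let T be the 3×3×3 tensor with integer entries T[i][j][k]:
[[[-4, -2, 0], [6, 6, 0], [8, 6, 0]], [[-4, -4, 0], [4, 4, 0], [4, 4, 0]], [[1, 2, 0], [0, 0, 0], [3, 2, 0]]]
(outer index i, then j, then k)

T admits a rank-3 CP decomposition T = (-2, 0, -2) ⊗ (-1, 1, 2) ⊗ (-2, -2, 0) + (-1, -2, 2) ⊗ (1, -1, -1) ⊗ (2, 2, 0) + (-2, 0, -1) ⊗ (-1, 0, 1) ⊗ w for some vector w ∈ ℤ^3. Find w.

w = (1, 2, 0)

Subtract the known terms from T to get the rank-1 residual R = (-2, 0, -1) ⊗ (-1, 0, 1) ⊗ w, so R[i,j,k] = a[i]·b[j]·w[k]. Pick indices with nonzero a[0]·b[0] = (-2)·(-1) = 2. Only the fibre through (0,0,·) is needed: R[0,0,:] = T[0,0,:] − Σₗ aₗ[0]bₗ[0]cₗ = [-4, -2, 0] − (-2)·(-1)·(-2, -2, 0) − (-1)·(1)·(2, 2, 0) = [2, 4, 0]. Then w[k] = R[0,0,k] / 2 for each k, giving w = [2, 4, 0] / 2 = (1, 2, 0).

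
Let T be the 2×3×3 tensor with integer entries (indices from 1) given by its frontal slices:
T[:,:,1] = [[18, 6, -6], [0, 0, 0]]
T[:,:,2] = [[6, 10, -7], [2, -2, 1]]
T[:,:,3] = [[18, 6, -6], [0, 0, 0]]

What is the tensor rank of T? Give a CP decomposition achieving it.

Lower bound: in the mode-3 unfolding of T (rows indexed by k, columns by (i,j)) the 2×2 minor on rows k ∈ {1, 2}, columns (i,j) ∈ {(1,1), (1,2)} is det [[18, 6], [6, 10]] = 144 ≠ 0, so that unfolding has rank ≥ 2 and hence rank(T) ≥ 2 (CP rank is at least every unfolding rank, though it can be larger).
Upper bound: with S_k = T[:,:,k], the two rank-1 terms a₁b₁ᵀ, a₂b₂ᵀ are the rank-1 members of the pencil x·S₁ + y·S₂.
The 2×2 minor of x·S₁ + y·S₂ on rows {1,2}, columns {1,2} is −48·xy − 32·y² = (-16)·(3·x + 2·y)(y), vanishing at (x:y) = (2:-3) and (1:0).
M₁ = 2·S₁ − 3·S₂ = [[18, -18, 9], [-6, 6, -3]] = 3·[3, -1][2, -2, 1]ᵀ and M₂ = S₁ = [[18, 6, -6], [0, 0, 0]] = 6·[1, 0][3, 1, -1]ᵀ, so take a₁ = [3, -1], b₁ = [2, -2, 1], a₂ = [1, 0], b₂ = [3, 1, -1].
Each slice is an integer combination of E₁ = a₁b₁ᵀ and E₂ = a₂b₂ᵀ: S₁ = 6·E₂, S₂ = −E₁ + 4·E₂, S₃ = 6·E₂; reading off coefficients, c₁ = [0, -1, 0] and c₂ = [6, 4, 6].
Hence T = [3, -1] ⊗ [2, -2, 1] ⊗ [0, -1, 0] + [1, 0] ⊗ [3, 1, -1] ⊗ [6, 4, 6], so rank(T) ≤ 2.
These bounds meet, so rank(T) = 2.

rank(T) = 2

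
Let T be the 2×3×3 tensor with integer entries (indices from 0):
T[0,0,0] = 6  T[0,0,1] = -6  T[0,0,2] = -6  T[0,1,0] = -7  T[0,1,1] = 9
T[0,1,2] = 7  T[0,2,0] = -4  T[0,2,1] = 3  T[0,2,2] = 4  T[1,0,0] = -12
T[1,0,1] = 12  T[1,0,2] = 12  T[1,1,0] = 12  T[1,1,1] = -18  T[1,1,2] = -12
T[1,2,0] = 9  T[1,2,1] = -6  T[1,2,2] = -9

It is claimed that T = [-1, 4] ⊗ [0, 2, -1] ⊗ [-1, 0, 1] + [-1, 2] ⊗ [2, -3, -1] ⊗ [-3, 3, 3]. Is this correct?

Reconstruct entry (1,1,0) from the claimed factors: Σₗ aₗ[1]bₗ[1]cₗ[0] = (4)·(2)·(-1) + (2)·(-3)·(-3) = 10, but T[1,1,0] = 12. The claim is false.

No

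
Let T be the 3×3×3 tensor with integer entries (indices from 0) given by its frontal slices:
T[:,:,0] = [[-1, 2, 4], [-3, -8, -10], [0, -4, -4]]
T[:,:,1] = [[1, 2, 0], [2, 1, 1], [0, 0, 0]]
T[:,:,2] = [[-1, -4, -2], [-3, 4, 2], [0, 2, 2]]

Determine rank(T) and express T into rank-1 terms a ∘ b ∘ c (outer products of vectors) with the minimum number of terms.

Lower bound: the mode-1 unfolding of T (rows indexed by i, columns by (j,k) = (0,0), (0,1), (0,2), (1,0), (1,1), (1,2), (2,0), (2,1), (2,2)) is [[-1, 1, -1, 2, 2, -4, 4, 0, -2], [-3, 2, -3, -8, 1, 4, -10, 1, 2], [0, 0, 0, -4, 0, 2, -4, 0, 2]].
There the 3×3 minor on rows i ∈ {0, 1, 2}, columns (j,k) ∈ {(0,0), (0,1), (1,0)} is det [[-1, 1, 2], [-3, 2, -8], [0, 0, -4]] = -4 ≠ 0, so this unfolding has rank ≥ 3; CP rank is at least every unfolding rank, so rank(T) ≥ 3. (This is only a lower bound: in general the CP rank may exceed every unfolding rank, so we still need to exhibit 3 rank-1 terms summing to T.)
Upper bound: T is a sum of 3 rank-1 terms, T = (0, 1, 0) ∘ (1, -1, 1) ∘ (-2, 1, -2) + (1, -2, -1) ∘ (0, 1, 1) ∘ (4, 0, -2) + (1, 1, 0) ∘ (1, 2, 0) ∘ (-1, 1, -1) (one valid choice — decompositions are not unique — normalised so each a, b is primitive with positive first nonzero entry; check it by expanding all entries), so rank(T) ≤ 3.
These bounds meet, so rank(T) = 3.

rank(T) = 3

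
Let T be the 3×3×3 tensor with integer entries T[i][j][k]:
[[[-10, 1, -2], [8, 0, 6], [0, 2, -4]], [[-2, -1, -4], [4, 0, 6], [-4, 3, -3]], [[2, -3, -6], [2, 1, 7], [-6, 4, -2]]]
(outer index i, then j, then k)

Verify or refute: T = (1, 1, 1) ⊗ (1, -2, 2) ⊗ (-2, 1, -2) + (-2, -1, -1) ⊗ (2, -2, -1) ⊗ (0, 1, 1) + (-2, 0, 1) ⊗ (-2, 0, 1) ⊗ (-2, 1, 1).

Reconstruct entry (0,1,0) from the claimed factors: Σₗ aₗ[0]bₗ[1]cₗ[0] = (1)·(-2)·(-2) + (-2)·(-2)·(0) + (-2)·(0)·(-2) = 4, but T[0,1,0] = 8. The claim is false.

No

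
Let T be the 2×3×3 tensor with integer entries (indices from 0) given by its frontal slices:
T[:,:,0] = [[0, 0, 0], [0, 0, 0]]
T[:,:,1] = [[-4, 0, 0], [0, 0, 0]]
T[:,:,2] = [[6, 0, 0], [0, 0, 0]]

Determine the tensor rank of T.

1

Lower bound: T ≠ 0 (e.g. T[0,0,1] = -4), so rank(T) ≥ 1.
Upper bound: if T = a ⊗ b ⊗ c then every fibre of T is a multiple of the corresponding factor, so read the factors off the fibres through the nonzero entry T[0,0,1] = -4.
The mode-1 fibre T[:,0,1] = [-4, 0] gives a = (1, 0) (primitive direction); the mode-2 fibre T[0,:,1] = [-4, 0, 0] gives b = (1, 0, 0); then c[k] = T[0,0,k] / (a[0]·b[0]) = [0, -4, 6] / 1 = (0, -4, 6).
Expanding (1, 0) ⊗ (1, 0, 0) ⊗ (0, -4, 6) reproduces all 18 entries of T, so T = (1, 0) ⊗ (1, 0, 0) ⊗ (0, -4, 6) and rank(T) ≤ 1.
These bounds meet, so rank(T) = 1.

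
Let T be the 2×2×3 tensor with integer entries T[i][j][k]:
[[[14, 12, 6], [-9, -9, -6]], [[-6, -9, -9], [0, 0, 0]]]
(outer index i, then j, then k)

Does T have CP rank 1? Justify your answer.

The mode-2 unfolding of T (rows indexed by j, columns by (i,k) = (0,0), (0,1), (0,2), (1,0), (1,1), (1,2)) is [[14, 12, 6, -6, -9, -9], [-9, -9, -6, 0, 0, 0]].
There the 2×2 minor on rows j ∈ {0, 1}, columns (i,k) ∈ {(0,0), (0,1)} is det [[14, 12], [-9, -9]] = -18 ≠ 0, so this unfolding has rank ≥ 2; CP rank is at least every unfolding rank, so rank(T) ≥ 2.
In particular rank(T) ≥ 2 > 1, so T is not rank-1.

No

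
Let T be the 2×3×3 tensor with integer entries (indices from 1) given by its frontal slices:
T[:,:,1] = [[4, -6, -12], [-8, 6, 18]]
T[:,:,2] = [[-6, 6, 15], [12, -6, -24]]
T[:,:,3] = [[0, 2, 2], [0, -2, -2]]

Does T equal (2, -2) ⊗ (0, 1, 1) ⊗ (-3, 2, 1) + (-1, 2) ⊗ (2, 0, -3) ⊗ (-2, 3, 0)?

Reconstruct entry (1,2,2) from the claimed factors: Σₗ aₗ[1]bₗ[2]cₗ[2] = (2)·(1)·(2) + (-1)·(0)·(3) = 4, but T[1,2,2] = 6. The claim is false.

No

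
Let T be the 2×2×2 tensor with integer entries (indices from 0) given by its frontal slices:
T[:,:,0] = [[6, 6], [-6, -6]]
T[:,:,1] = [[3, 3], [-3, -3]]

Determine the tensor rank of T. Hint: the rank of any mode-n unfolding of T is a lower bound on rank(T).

Lower bound: T ≠ 0 (e.g. T[0,0,0] = 6), so rank(T) ≥ 1.
Upper bound: if T = a ⊗ b ⊗ c then every fibre of T is a multiple of the corresponding factor, so read the factors off the fibres through the nonzero entry T[0,0,0] = 6.
The mode-1 fibre T[:,0,0] = [6, -6] gives a = [1, -1] (primitive direction); the mode-2 fibre T[0,:,0] = [6, 6] gives b = [1, 1]; then c[k] = T[0,0,k] / (a[0]·b[0]) = [6, 3] / 1 = [6, 3].
Expanding [1, -1] ⊗ [1, 1] ⊗ [6, 3] reproduces all 8 entries of T, so T = [1, -1] ⊗ [1, 1] ⊗ [6, 3] and rank(T) ≤ 1.
These bounds meet, so rank(T) = 1.
Check entry T[1,0,0] = -6: (-1)·(1)·(6) = -6.

1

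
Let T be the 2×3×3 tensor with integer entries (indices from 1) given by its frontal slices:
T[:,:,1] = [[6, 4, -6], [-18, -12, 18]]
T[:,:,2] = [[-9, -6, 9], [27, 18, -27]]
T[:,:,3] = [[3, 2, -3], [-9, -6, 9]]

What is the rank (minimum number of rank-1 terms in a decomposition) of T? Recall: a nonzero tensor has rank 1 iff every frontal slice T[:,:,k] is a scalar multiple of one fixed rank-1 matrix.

1

Lower bound: T ≠ 0 (e.g. T[1,1,1] = 6), so rank(T) ≥ 1.
Upper bound: the mode-1 fibre T[:,1,1] = [6, -18] gives a = [1, -3] (primitive direction); the mode-2 fibre T[1,:,1] = [6, 4, -6] gives b = [3, 2, -3]; then c[k] = T[1,1,k] / (a[1]·b[1]) = [6, -9, 3] / 3 = [2, -3, 1].
Expanding [1, -3] ∘ [3, 2, -3] ∘ [2, -3, 1] reproduces all 18 entries of T, so T = [1, -3] ∘ [3, 2, -3] ∘ [2, -3, 1] and rank(T) ≤ 1.
These bounds meet, so rank(T) = 1.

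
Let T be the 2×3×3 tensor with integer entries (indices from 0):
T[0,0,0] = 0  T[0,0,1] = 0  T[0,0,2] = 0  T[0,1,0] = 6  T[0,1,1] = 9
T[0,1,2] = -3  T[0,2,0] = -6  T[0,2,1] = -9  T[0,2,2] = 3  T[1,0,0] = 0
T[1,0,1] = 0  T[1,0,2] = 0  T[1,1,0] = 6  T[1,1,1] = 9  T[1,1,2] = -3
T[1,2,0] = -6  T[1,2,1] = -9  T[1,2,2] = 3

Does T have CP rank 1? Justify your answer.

If T = a ⊗ b ⊗ c then every fibre of T is a multiple of the corresponding factor, so read the factors off the fibres through the nonzero entry T[0,1,0] = 6.
The mode-1 fibre T[:,1,0] = [6, 6] gives a = (1, 1) (primitive direction); the mode-2 fibre T[0,:,0] = [0, 6, -6] gives b = (0, 1, -1); then c[k] = T[0,1,k] / (a[0]·b[1]) = [6, 9, -3] / 1 = (6, 9, -3).
Expanding (1, 1) ⊗ (0, 1, -1) ⊗ (6, 9, -3) reproduces all 18 entries of T, so T = (1, 1) ⊗ (0, 1, -1) ⊗ (6, 9, -3) and rank(T) ≤ 1.
Equivalently every frontal slice T[:,:,k] is c[k] times the rank-1 matrix (1, 1) ⊗ (0, 1, -1). So T has rank 1 (it is nonzero).

Yes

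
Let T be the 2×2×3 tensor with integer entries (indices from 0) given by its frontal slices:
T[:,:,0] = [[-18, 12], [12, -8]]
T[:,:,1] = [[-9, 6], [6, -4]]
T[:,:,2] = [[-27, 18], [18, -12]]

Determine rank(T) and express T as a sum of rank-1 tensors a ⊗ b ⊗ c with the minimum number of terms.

Lower bound: T ≠ 0 (e.g. T[0,0,0] = -18), so rank(T) ≥ 1.
Upper bound: if T = a ⊗ b ⊗ c then every fibre of T is a multiple of the corresponding factor, so read the factors off the fibres through the nonzero entry T[0,0,0] = -18.
The mode-1 fibre T[:,0,0] = [-18, 12] gives a = [3, -2] (primitive direction); the mode-2 fibre T[0,:,0] = [-18, 12] gives b = [3, -2]; then c[k] = T[0,0,k] / (a[0]·b[0]) = [-18, -9, -27] / 9 = [-2, -1, -3].
Expanding [3, -2] ⊗ [3, -2] ⊗ [-2, -1, -3] reproduces all 12 entries of T, so T = [3, -2] ⊗ [3, -2] ⊗ [-2, -1, -3] and rank(T) ≤ 1.
These bounds meet, so rank(T) = 1.

rank(T) = 1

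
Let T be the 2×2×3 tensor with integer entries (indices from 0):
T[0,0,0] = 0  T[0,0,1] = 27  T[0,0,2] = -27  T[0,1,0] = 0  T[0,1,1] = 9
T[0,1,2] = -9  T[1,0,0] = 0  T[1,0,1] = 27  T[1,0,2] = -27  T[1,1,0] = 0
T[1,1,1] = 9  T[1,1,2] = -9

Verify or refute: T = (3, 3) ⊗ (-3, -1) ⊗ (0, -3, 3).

Reconstruct entrywise from the claimed factors. For example, T[1,1,1] = 9 and Σₗ aₗ[1]bₗ[1]cₗ[1] = (3)·(-1)·(-3) = 9; checking all 12 entries, every one matches. The claim holds.

Yes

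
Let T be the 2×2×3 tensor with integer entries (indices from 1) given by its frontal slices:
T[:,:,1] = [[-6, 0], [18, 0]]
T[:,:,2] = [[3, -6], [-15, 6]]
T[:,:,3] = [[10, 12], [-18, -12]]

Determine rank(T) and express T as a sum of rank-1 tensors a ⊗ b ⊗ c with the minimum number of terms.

Lower bound: the mode-3 unfolding of T (rows indexed by k, columns by (i,j) = (1,1), (1,2), (2,1), (2,2)) is [[-6, 0, 18, 0], [3, -6, -15, 6], [10, 12, -18, -12]].
There the 2×2 minor on rows k ∈ {1, 2}, columns (i,j) ∈ {(1,1), (1,2)} is det [[-6, 0], [3, -6]] = 36 ≠ 0, so this unfolding has rank ≥ 2; CP rank is at least every unfolding rank, so rank(T) ≥ 2. (Unfolding ranks only ever bound the CP rank from below — rank(T) can be strictly larger than all of them — so the matching upper bound has to come from an explicit 2-term decomposition.)
Upper bound — finding two terms. Write S_k = T[:,:,k] for the frontal slices: S₁ = [[-6, 0], [18, 0]], S₂ = [[3, -6], [-15, 6]], S₃ = [[10, 12], [-18, -12]].
If T = a₁ ⊗ b₁ ⊗ c₁ + a₂ ⊗ b₂ ⊗ c₂ then each S_k = c₁[k]·a₁b₁ᵀ + c₂[k]·a₂b₂ᵀ. S₁ and S₂ are linearly independent, so a₁b₁ᵀ and a₂b₂ᵀ must span the same plane of matrices: they are the rank-1 matrices of the form x·S₁ + y·S₂.
det(x·S₁ + y·S₂) is 72·xy − 72·y² = 72·(x − y)(y), vanishing at (x:y) = (1:1) and (1:0).
M₁ = S₁ + S₂ = [[-3, -6], [3, 6]] = (-3)·(1, -1)(1, 2)ᵀ and M₂ = S₁ = [[-6, 0], [18, 0]] = (-6)·(1, -3)(1, 0)ᵀ, so take a₁ = (1, -1), b₁ = (1, 2), a₂ = (1, -3), b₂ = (1, 0).
Each slice is an integer combination of E₁ = a₁b₁ᵀ and E₂ = a₂b₂ᵀ: S₁ = −6·E₂, S₂ = −3·E₁ + 6·E₂, S₃ = 6·E₁ + 4·E₂; reading off coefficients, c₁ = (0, -3, 6) and c₂ = (-6, 6, 4).
Hence T = (1, -1) ⊗ (1, 2) ⊗ (0, -3, 6) + (1, -3) ⊗ (1, 0) ⊗ (-6, 6, 4), so rank(T) ≤ 2.
These bounds meet, so rank(T) = 2.

rank(T) = 2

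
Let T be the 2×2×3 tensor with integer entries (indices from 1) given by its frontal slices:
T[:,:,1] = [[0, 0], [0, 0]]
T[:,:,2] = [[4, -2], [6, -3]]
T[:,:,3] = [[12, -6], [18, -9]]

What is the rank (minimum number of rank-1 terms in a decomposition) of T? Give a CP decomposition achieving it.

Lower bound: T ≠ 0 (e.g. T[1,1,2] = 4), so rank(T) ≥ 1.
Upper bound: if T = a (x) b (x) c then every fibre of T is a multiple of the corresponding factor, so read the factors off the fibres through the nonzero entry T[1,1,2] = 4.
The mode-1 fibre T[:,1,2] = [4, 6] gives a = (2, 3) (primitive direction); the mode-2 fibre T[1,:,2] = [4, -2] gives b = (2, -1); then c[k] = T[1,1,k] / (a[1]·b[1]) = [0, 4, 12] / 4 = (0, 1, 3).
Expanding (2, 3) (x) (2, -1) (x) (0, 1, 3) reproduces all 12 entries of T, so T = (2, 3) (x) (2, -1) (x) (0, 1, 3) and rank(T) ≤ 1.
These bounds meet, so rank(T) = 1.

rank(T) = 1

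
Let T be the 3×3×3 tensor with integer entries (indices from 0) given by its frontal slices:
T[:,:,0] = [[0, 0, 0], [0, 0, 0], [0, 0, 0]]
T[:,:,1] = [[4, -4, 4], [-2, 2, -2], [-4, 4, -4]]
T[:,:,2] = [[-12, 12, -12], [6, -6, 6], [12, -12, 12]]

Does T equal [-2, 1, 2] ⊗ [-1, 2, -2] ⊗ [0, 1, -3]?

No

Reconstruct entry (0,0,1) from the claimed factors: Σₗ aₗ[0]bₗ[0]cₗ[1] = (-2)·(-1)·(1) = 2, but T[0,0,1] = 4. The claim is false.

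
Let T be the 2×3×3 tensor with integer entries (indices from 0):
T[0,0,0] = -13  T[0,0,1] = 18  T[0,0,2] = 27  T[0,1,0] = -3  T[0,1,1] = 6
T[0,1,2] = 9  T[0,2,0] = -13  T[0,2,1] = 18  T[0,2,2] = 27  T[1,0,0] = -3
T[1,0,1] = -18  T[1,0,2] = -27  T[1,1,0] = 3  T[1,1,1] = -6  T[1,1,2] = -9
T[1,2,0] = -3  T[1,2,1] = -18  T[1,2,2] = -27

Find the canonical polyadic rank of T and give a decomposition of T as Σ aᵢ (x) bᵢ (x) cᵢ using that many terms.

rank(T) = 2

Lower bound: the mode-1 unfolding of T (rows indexed by i, columns by (j,k) = (0,0), (0,1), (0,2), (1,0), (1,1), (1,2), (2,0), (2,1), (2,2)) is [[-13, 18, 27, -3, 6, 9, -13, 18, 27], [-3, -18, -27, 3, -6, -9, -3, -18, -27]].
There the 2×2 minor on rows i ∈ {0, 1}, columns (j,k) ∈ {(0,0), (0,1)} is det [[-13, 18], [-3, -18]] = 288 ≠ 0, so this unfolding has rank ≥ 2; CP rank is at least every unfolding rank, so rank(T) ≥ 2. (This is only a lower bound: in general the CP rank may exceed every unfolding rank, so we still need to exhibit 2 rank-1 terms summing to T.)
Upper bound — finding two terms. Write S_k = T[:,:,k] for the frontal slices: S₀ = [[-13, -3, -13], [-3, 3, -3]], S₁ = [[18, 6, 18], [-18, -6, -18]], S₂ = [[27, 9, 27], [-27, -9, -27]].
If T = a₁ (x) b₁ (x) c₁ + a₂ (x) b₂ (x) c₂ then each S_k = c₁[k]·a₁b₁ᵀ + c₂[k]·a₂b₂ᵀ. S₀ and S₁ are linearly independent, so a₁b₁ᵀ and a₂b₂ᵀ must span the same plane of matrices: they are the rank-1 matrices of the form x·S₀ + y·S₁.
The 2×2 minor of x·S₀ + y·S₁ on rows {0,1}, columns {0,1} is −48·x² + 96·xy = (-48)·(x − 2·y)(x), vanishing at (x:y) = (2:1) and (0:1).
M₁ = 2·S₀ + S₁ = [[-8, 0, -8], [-24, 0, -24]] = (-8)·[1, 3][1, 0, 1]ᵀ and M₂ = S₁ = [[18, 6, 18], [-18, -6, -18]] = 6·[1, -1][3, 1, 3]ᵀ, so take a₁ = [1, 3], b₁ = [1, 0, 1], a₂ = [1, -1], b₂ = [3, 1, 3].
Each slice is an integer combination of E₁ = a₁b₁ᵀ and E₂ = a₂b₂ᵀ: S₀ = −4·E₁ − 3·E₂, S₁ = 6·E₂, S₂ = 9·E₂; reading off coefficients, c₁ = [-4, 0, 0] and c₂ = [-3, 6, 9].
Hence T = [1, 3] (x) [1, 0, 1] (x) [-4, 0, 0] + [1, -1] (x) [3, 1, 3] (x) [-3, 6, 9], so rank(T) ≤ 2.
These bounds meet, so rank(T) = 2.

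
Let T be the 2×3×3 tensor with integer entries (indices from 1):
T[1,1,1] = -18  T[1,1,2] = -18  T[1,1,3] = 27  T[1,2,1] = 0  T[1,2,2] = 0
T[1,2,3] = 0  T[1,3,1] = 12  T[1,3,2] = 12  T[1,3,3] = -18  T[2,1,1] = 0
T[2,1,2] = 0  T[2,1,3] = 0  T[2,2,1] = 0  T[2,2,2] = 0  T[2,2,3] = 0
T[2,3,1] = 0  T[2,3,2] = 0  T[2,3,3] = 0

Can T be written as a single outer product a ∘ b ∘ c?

Yes

If T = a ∘ b ∘ c then every fibre of T is a multiple of the corresponding factor, so read the factors off the fibres through the nonzero entry T[1,1,1] = -18.
The mode-1 fibre T[:,1,1] = [-18, 0] gives a = [1, 0] (primitive direction); the mode-2 fibre T[1,:,1] = [-18, 0, 12] gives b = [3, 0, -2]; then c[k] = T[1,1,k] / (a[1]·b[1]) = [-18, -18, 27] / 3 = [-6, -6, 9].
Expanding [1, 0] ∘ [3, 0, -2] ∘ [-6, -6, 9] reproduces all 18 entries of T, so T = [1, 0] ∘ [3, 0, -2] ∘ [-6, -6, 9] and rank(T) ≤ 1.
Equivalently every frontal slice T[:,:,k] is c[k] times the rank-1 matrix [1, 0] ∘ [3, 0, -2]. So T has rank 1 (it is nonzero).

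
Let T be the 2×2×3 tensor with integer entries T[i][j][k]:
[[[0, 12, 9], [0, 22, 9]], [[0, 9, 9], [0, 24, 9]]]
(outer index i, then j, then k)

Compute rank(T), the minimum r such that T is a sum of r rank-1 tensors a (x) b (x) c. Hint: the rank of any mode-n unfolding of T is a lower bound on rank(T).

Lower bound: the mode-1 unfolding of T (rows indexed by i, columns by (j,k) = (0,0), (0,1), (0,2), (1,0), (1,1), (1,2)) is [[0, 12, 9, 0, 22, 9], [0, 9, 9, 0, 24, 9]].
There the 2×2 minor on rows i ∈ {0, 1}, columns (j,k) ∈ {(0,1), (0,2)} is det [[12, 9], [9, 9]] = 27 ≠ 0, so this unfolding has rank ≥ 2; CP rank is at least every unfolding rank, so rank(T) ≥ 2. (Unfolding ranks only ever bound the CP rank from below — rank(T) can be strictly larger than all of them — so the matching upper bound has to come from an explicit 2-term decomposition.)
Upper bound — finding two terms. Write S_k = T[:,:,k] for the frontal slices: S₀ = [[0, 0], [0, 0]], S₁ = [[12, 22], [9, 24]], S₂ = [[9, 9], [9, 9]].
If T = a₁ (x) b₁ (x) c₁ + a₂ (x) b₂ (x) c₂ then each S_k = c₁[k]·a₁b₁ᵀ + c₂[k]·a₂b₂ᵀ. S₁ and S₂ are linearly independent, so a₁b₁ᵀ and a₂b₂ᵀ must span the same plane of matrices: they are the rank-1 matrices of the form x·S₁ + y·S₂.
det(x·S₁ + y·S₂) is 90·x² + 45·xy = 45·(2·x + y)(x), vanishing at (x:y) = (1:-2) and (0:1).
M₁ = S₁ − 2·S₂ = [[-6, 4], [-9, 6]] = −(2, 3)(3, -2)ᵀ and M₂ = S₂ = [[9, 9], [9, 9]] = 9·(1, 1)(1, 1)ᵀ, so take a₁ = (2, 3), b₁ = (3, -2), a₂ = (1, 1), b₂ = (1, 1).
Each slice is an integer combination of E₁ = a₁b₁ᵀ and E₂ = a₂b₂ᵀ: S₀ = 0, S₁ = −E₁ + 18·E₂, S₂ = 9·E₂; reading off coefficients, c₁ = (0, -1, 0) and c₂ = (0, 18, 9).
Hence T = (2, 3) (x) (3, -2) (x) (0, -1, 0) + (1, 1) (x) (1, 1) (x) (0, 18, 9), so rank(T) ≤ 2.
These bounds meet, so rank(T) = 2.
Check entry T[1,0,2] = 9: (3)·(3)·(0) + (1)·(1)·(9) = 9.

2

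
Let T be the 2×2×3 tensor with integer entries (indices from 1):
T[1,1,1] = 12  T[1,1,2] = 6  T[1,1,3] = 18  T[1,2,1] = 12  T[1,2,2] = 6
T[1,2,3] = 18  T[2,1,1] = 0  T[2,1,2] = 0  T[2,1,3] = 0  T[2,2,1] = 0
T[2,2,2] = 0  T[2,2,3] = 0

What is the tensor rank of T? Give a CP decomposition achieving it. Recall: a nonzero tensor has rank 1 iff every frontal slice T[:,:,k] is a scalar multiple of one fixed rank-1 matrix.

rank(T) = 1

Lower bound: T ≠ 0 (e.g. T[1,1,1] = 12), so rank(T) ≥ 1.
Upper bound: if T = a ⊗ b ⊗ c then every fibre of T is a multiple of the corresponding factor, so read the factors off the fibres through the nonzero entry T[1,1,1] = 12.
The mode-1 fibre T[:,1,1] = [12, 0] gives a = (1, 0) (primitive direction); the mode-2 fibre T[1,:,1] = [12, 12] gives b = (1, 1); then c[k] = T[1,1,k] / (a[1]·b[1]) = [12, 6, 18] / 1 = (12, 6, 18).
Expanding (1, 0) ⊗ (1, 1) ⊗ (12, 6, 18) reproduces all 12 entries of T, so T = (1, 0) ⊗ (1, 1) ⊗ (12, 6, 18) and rank(T) ≤ 1.
These bounds meet, so rank(T) = 1.
Check entry T[1,1,2] = 6: (1)·(1)·(6) = 6.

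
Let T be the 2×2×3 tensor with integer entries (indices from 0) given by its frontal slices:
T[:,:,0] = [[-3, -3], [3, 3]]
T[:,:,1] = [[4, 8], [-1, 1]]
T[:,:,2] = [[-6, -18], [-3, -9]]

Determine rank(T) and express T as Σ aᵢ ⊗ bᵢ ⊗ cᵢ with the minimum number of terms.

rank(T) = 2

Lower bound: in the mode-3 unfolding of T (rows indexed by k, columns by (i,j)) the 2×2 minor on rows k ∈ {0, 1}, columns (i,j) ∈ {(0,0), (0,1)} is det [[-3, -3], [4, 8]] = -12 ≠ 0, so that unfolding has rank ≥ 2 and hence rank(T) ≥ 2 (CP rank is at least every unfolding rank, though it can be larger).
Upper bound: with S_k = T[:,:,k], the two rank-1 terms a₁b₁ᵀ, a₂b₂ᵀ are the rank-1 members of the pencil x·S₀ + y·S₁.
det(x·S₀ + y·S₁) is −18·xy + 12·y² = (-6)·(3·x − 2·y)(y), vanishing at (x:y) = (2:3) and (1:0).
M₁ = 2·S₀ + 3·S₁ = [[6, 18], [3, 9]] = 3·[2, 1][1, 3]ᵀ and M₂ = S₀ = [[-3, -3], [3, 3]] = (-3)·[1, -1][1, 1]ᵀ, so take a₁ = [2, 1], b₁ = [1, 3], a₂ = [1, -1], b₂ = [1, 1].
Each slice is an integer combination of E₁ = a₁b₁ᵀ and E₂ = a₂b₂ᵀ: S₀ = −3·E₂, S₁ = E₁ + 2·E₂, S₂ = −3·E₁; reading off coefficients, c₁ = [0, 1, -3] and c₂ = [-3, 2, 0].
Hence T = [2, 1] ⊗ [1, 3] ⊗ [0, 1, -3] + [1, -1] ⊗ [1, 1] ⊗ [-3, 2, 0], so rank(T) ≤ 2.
These bounds meet, so rank(T) = 2.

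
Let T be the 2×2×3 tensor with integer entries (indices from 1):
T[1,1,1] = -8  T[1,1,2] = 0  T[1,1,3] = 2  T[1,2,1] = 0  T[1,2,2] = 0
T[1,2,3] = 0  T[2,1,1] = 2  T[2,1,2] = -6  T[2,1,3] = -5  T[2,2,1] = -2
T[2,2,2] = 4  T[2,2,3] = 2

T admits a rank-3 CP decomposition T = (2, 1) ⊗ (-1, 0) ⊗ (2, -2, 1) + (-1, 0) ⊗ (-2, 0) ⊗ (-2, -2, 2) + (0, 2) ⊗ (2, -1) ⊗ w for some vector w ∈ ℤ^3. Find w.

Subtract the known terms from T to get the rank-1 residual R = (0, 2) ⊗ (2, -1) ⊗ w, so R[i,j,k] = a[i]·b[j]·w[k]. Pick indices with nonzero a[2]·b[1] = (2)·(2) = 4. Only the fibre through (2,1,·) is needed: R[2,1,:] = T[2,1,:] − Σₗ aₗ[2]bₗ[1]cₗ = [2, -6, -5] − (1)·(-1)·(2, -2, 1) − (0)·(-2)·(-2, -2, 2) = [4, -8, -4]. Then w[k] = R[2,1,k] / 4 for each k, giving w = [4, -8, -4] / 4 = (1, -2, -1).

w = (1, -2, -1)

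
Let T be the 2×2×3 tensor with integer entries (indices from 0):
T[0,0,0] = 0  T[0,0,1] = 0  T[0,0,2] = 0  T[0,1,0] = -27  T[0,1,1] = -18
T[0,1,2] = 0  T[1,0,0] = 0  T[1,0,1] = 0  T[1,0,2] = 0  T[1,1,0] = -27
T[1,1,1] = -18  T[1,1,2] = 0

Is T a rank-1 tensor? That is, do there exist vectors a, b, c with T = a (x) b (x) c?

If T = a (x) b (x) c then every fibre of T is a multiple of the corresponding factor, so read the factors off the fibres through the nonzero entry T[0,1,0] = -27.
The mode-1 fibre T[:,1,0] = [-27, -27] gives a = [1, 1] (primitive direction); the mode-2 fibre T[0,:,0] = [0, -27] gives b = [0, 1]; then c[k] = T[0,1,k] / (a[0]·b[1]) = [-27, -18, 0] / 1 = [-27, -18, 0].
Expanding [1, 1] (x) [0, 1] (x) [-27, -18, 0] reproduces all 12 entries of T, so T = [1, 1] (x) [0, 1] (x) [-27, -18, 0] and rank(T) ≤ 1.
Equivalently every frontal slice T[:,:,k] is c[k] times the rank-1 matrix [1, 1] (x) [0, 1]. So T has rank 1 (it is nonzero).

Yes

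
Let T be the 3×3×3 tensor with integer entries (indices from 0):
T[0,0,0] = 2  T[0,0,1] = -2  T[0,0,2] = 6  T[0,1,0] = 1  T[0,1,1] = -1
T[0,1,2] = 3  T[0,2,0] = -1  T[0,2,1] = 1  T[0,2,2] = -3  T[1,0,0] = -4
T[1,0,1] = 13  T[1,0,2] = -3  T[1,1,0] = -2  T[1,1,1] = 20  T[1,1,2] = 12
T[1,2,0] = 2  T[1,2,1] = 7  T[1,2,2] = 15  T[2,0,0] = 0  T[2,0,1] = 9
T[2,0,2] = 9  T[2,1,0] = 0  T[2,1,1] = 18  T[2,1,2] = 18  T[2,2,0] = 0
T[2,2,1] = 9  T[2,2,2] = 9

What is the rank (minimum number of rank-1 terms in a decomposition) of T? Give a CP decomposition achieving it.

rank(T) = 2

Lower bound: the mode-3 unfolding of T (rows indexed by k, columns by (i,j) = (0,0), (0,1), (0,2), (1,0), (1,1), (1,2), (2,0), (2,1), (2,2)) is [[2, 1, -1, -4, -2, 2, 0, 0, 0], [-2, -1, 1, 13, 20, 7, 9, 18, 9], [6, 3, -3, -3, 12, 15, 9, 18, 9]].
There the 2×2 minor on rows k ∈ {0, 1}, columns (i,j) ∈ {(0,0), (1,0)} is det [[2, -4], [-2, 13]] = 18 ≠ 0, so this unfolding has rank ≥ 2; CP rank is at least every unfolding rank, so rank(T) ≥ 2. (This is only a lower bound: in general the CP rank may exceed every unfolding rank, so we still need to exhibit 2 rank-1 terms summing to T.)
Upper bound — finding two terms. Write S_k = T[:,:,k] for the frontal slices: S₀ = [[2, 1, -1], [-4, -2, 2], [0, 0, 0]], S₁ = [[-2, -1, 1], [13, 20, 7], [9, 18, 9]], S₂ = [[6, 3, -3], [-3, 12, 15], [9, 18, 9]].
If T = a₁ ∘ b₁ ∘ c₁ + a₂ ∘ b₂ ∘ c₂ then each S_k = c₁[k]·a₁b₁ᵀ + c₂[k]·a₂b₂ᵀ. S₀ and S₁ are linearly independent, so a₁b₁ᵀ and a₂b₂ᵀ must span the same plane of matrices: they are the rank-1 matrices of the form x·S₀ + y·S₁.
The 2×2 minor of x·S₀ + y·S₁ on rows {0,1}, columns {0,1} is 27·xy − 27·y² = 27·(x − y)(y), vanishing at (x:y) = (1:1) and (1:0).
M₁ = S₀ + S₁ = [[0, 0, 0], [9, 18, 9], [9, 18, 9]] = 9·[0, 1, 1][1, 2, 1]ᵀ and M₂ = S₀ = [[2, 1, -1], [-4, -2, 2], [0, 0, 0]] = [1, -2, 0][2, 1, -1]ᵀ, so take a₁ = [0, 1, 1], b₁ = [1, 2, 1], a₂ = [1, -2, 0], b₂ = [2, 1, -1].
Each slice is an integer combination of E₁ = a₁b₁ᵀ and E₂ = a₂b₂ᵀ: S₀ = E₂, S₁ = 9·E₁ − E₂, S₂ = 9·E₁ + 3·E₂; reading off coefficients, c₁ = [0, 9, 9] and c₂ = [1, -1, 3].
Hence T = [0, 1, 1] ∘ [1, 2, 1] ∘ [0, 9, 9] + [1, -2, 0] ∘ [2, 1, -1] ∘ [1, -1, 3], so rank(T) ≤ 2.
These bounds meet, so rank(T) = 2.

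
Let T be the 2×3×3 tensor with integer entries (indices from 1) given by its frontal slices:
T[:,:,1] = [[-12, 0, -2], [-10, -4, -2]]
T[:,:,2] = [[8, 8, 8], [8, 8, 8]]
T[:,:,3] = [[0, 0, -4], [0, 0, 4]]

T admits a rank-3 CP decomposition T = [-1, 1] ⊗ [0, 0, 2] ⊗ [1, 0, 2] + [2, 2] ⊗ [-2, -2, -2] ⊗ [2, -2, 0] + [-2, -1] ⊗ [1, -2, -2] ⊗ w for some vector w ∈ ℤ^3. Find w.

w = [2, 0, 0]

Subtract the known terms from T to get the rank-1 residual R = [-2, -1] ⊗ [1, -2, -2] ⊗ w, so R[i,j,k] = a[i]·b[j]·w[k]. Pick indices with nonzero a[1]·b[1] = (-2)·(1) = -2. Only the fibre through (1,1,·) is needed: R[1,1,:] = T[1,1,:] − Σₗ aₗ[1]bₗ[1]cₗ = [-12, 8, 0] − (-1)·(0)·[1, 0, 2] − (2)·(-2)·[2, -2, 0] = [-4, 0, 0]. Then w[k] = R[1,1,k] / -2 for each k, giving w = [-4, 0, 0] / -2 = [2, 0, 0].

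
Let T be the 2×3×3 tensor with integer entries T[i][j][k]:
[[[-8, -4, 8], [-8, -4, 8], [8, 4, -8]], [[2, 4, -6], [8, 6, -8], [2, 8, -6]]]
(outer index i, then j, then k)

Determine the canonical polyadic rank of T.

3

Lower bound: the mode-2 unfolding of T (rows indexed by j, columns by (i,k) = (0,0), (0,1), (0,2), (1,0), (1,1), (1,2)) is [[-8, -4, 8, 2, 4, -6], [-8, -4, 8, 8, 6, -8], [8, 4, -8, 2, 8, -6]].
There the 3×3 minor on rows j ∈ {0, 1, 2}, columns (i,k) ∈ {(0,0), (1,0), (1,1)} is det [[-8, 2, 4], [-8, 8, 6], [8, 2, 8]] = -512 ≠ 0, so this unfolding has rank ≥ 3; CP rank is at least every unfolding rank, so rank(T) ≥ 3. (Unfolding ranks only ever bound the CP rank from below — rank(T) can be strictly larger than all of them — so the matching upper bound has to come from an explicit 3-term decomposition.)
Upper bound: T is a sum of 3 rank-1 terms, T = [0, 1] ⊗ [0, 1, 2] ⊗ [4, 4, -4] + [0, 1] ⊗ [1, 0, 1] ⊗ [-2, 2, -2] + [2, -1] ⊗ [1, 1, -1] ⊗ [-4, -2, 4] (written with every a and b primitive with positive leading entry and the scale carried by c; CP decompositions are not unique, and this one is verified by expanding entrywise), so rank(T) ≤ 3.
These bounds meet, so rank(T) = 3.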